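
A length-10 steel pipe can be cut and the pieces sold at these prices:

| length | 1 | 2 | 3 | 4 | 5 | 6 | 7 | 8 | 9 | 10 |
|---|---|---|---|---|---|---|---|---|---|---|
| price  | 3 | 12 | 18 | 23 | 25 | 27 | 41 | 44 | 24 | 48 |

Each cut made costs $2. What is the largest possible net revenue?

57

Let net[k] be the best obtainable value from length k. For each k, try every first piece i and keep the best of price[i] + net[k−i] minus the 2 cut fee when i<k.
net[1] = 3
net[2] = max(3+3-2, 12+0) = 12
net[3] = max(3+12-2, 12+3-2, 18+0) = 18
net[4] = max(3+18-2, 12+12-2, 18+3-2, 23+0) = 23
net[5] = max(3+23-2, 12+18-2, 18+12-2, 23+3-2, 25+0) = 28
net[6] = max(3+28-2, 12+23-2, 18+18-2, 23+12-2, 25+3-2, 27+0) = 34
net[7] = max(3+34-2, 12+28-2, 18+23-2, …, 27+3-2, 41+0) = 41
net[8] = max(3+41-2, 12+34-2, 18+28-2, …, 41+3-2, 44+0) = 44
net[9] = max(3+44-2, 12+41-2, 18+34-2, …, 44+3-2, 24+0) = 51
net[10] = max(3+51-2, 12+44-2, 18+41-2, …, 24+3-2, 48+0) = 57
One optimal plan: pieces 7 + 3 (1 cut) → $59 − $2 = $57.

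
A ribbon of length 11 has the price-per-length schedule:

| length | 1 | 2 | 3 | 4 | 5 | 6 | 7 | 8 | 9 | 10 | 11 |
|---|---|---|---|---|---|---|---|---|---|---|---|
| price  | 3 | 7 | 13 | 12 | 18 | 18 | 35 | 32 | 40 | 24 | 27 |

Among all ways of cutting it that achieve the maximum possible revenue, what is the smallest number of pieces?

Build r[k] bottom-up: r[k] = max over allowed piece i of (p[i] + r[k−i]).
r[1] = 3
r[2] = max(3+3, 7+0) = 7
r[3] = max(3+7, 7+3, 13+0) = 13
r[4] = max(3+13, 7+7, 13+3, 12+0) = 16
r[5] = max(3+16, 7+13, 13+7, 12+3, 18+0) = 20
r[6] = max(3+20, 7+16, 13+13, 12+7, 18+3, 18+0) = 26
r[7] = max(3+26, 7+20, 13+16, …, 18+3, 35+0) = 35
r[8] = max(3+35, 7+26, 13+20, …, 35+3, 32+0) = 38
r[9] = max(3+38, 7+35, 13+26, …, 32+3, 40+0) = 42
r[10] = max(3+42, 7+38, 13+35, …, 40+3, 24+0) = 48
r[11] = max(3+48, 7+42, 13+38, …, 24+3, 27+0) = 51
Maximum revenue is ¢51.
Now minimize piece count subject to staying optimal: for each k, pieces[k] = 1 + min over i with p[i]+r[k−i]=r[k] of pieces[k−i].
pieces[8] = 2
pieces[9] = 2
pieces[10] = 2
pieces[11] = 3

3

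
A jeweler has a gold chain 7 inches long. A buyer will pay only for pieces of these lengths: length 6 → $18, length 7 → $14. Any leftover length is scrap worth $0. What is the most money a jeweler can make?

Build best[k] bottom-up: best[k] = max over allowed piece i of (p[i] + best[k−i]).
best[1] = 0
best[2] = 0
best[3] = 0
best[4] = 0
best[5] = 0
best[6] = 18
best[7] = 18
One optimal cutting: pieces 6 with 1 inch of scrap → $18.

18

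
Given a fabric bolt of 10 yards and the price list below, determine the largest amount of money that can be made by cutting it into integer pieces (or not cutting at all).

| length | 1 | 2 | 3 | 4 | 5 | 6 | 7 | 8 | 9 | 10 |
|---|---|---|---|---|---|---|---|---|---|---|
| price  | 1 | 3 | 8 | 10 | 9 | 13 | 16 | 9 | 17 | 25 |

26

Consider every possible first cut. R[k] is the best of p[i]+R[k−i] over all sellable i≤k.
R[1] = 1
R[2] = max(1+1, 3+0) = 3
R[3] = max(1+3, 3+1, 8+0) = 8
R[4] = max(1+8, 3+3, 8+1, 10+0) = 10
R[5] = max(1+10, 3+8, 8+3, 10+1, 9+0) = 11
R[6] = max(1+11, 3+10, 8+8, 10+3, 9+1, 13+0) = 16
R[7] = max(1+16, 3+11, 8+10, …, 13+1, 16+0) = 18
R[8] = max(1+18, 3+16, 8+11, …, 16+1, 9+0) = 20
R[9] = max(1+20, 3+18, 8+16, …, 9+1, 17+0) = 24
R[10] = max(1+24, 3+20, 8+18, …, 17+1, 25+0) = 26
One optimal cutting: 4 + 3 + 3 → $10 + $8 + $8 = $26.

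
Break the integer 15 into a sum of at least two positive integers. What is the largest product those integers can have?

243

Fill P[k] for k=2..15: at each k try every first piece i and multiply by the better of (k−i) uncut or P[k−i].
P[2] = 1×max(1,0) = 1×1 = 1
P[3] = max(1×2, 2×1) = 2
P[4] = max(1×3, 2×2, 3×1) = 4
P[5] = max(1×4, 2×3, 3×2, 4×1) = 6
P[6] = max(1×6, 2×4, 3×3, 4×2, 5×1) = 9
P[7] = max(1×9, 2×6, 3×4, 4×3, 5×2, 6×1) = 12
P[8] = max(1×12, 2×9, 3×6, …, 6×2, 7×1) = 18
P[9] = max(1×18, 2×12, 3×9, …, 7×2, 8×1) = 27
P[10] = max(1×27, 2×18, 3×12, …, 8×2, 9×1) = 36
P[11] = max(1×36, 2×27, 3×18, …, 9×2, 10×1) = 54
P[12] = max(1×54, 2×36, 3×27, …, 10×2, 11×1) = 81
P[13] = max(1×81, 2×54, 3×36, …, 11×2, 12×1) = 108
P[14] = max(1×108, 2×81, 3×54, …, 12×2, 13×1) = 162
P[15] = max(1×162, 2×108, 3×81, …, 13×2, 14×1) = 243
One optimal split: 3 + 3 + 3 + 3 + 3; product 3×3×3×3×3 = 243.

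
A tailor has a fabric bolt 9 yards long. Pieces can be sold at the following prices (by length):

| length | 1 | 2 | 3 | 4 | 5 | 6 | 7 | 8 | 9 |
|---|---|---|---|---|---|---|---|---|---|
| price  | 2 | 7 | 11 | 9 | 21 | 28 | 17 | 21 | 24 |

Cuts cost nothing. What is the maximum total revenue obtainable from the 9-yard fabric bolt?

Consider every possible first cut. R[k] is the best of p[i]+R[k−i] over all sellable i≤k.
R[1] = 2
R[2] = 7
R[3] = 11
R[4] = 14  (first piece 2, then R[2]=7)
R[5] = 21
R[6] = 28
R[7] = 30  (first piece 1, then R[6]=28)
R[8] = 35  (first piece 2, then R[6]=28)
R[9] = 39  (first piece 3, then R[6]=28)
One optimal cutting: 6 + 3 → $28 + $11 = $39.

39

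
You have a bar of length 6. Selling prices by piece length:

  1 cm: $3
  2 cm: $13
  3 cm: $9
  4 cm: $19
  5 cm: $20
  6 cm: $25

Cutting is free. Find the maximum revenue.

39

Let r[k] be the best obtainable value from length k. For each k, try every first piece i and keep the best of price[i] + r[k−i].
r[1] = 3
r[2] = max(3+3, 13+0) = 13
r[3] = max(3+13, 13+3, 9+0) = 16
r[4] = max(3+16, 13+13, 9+3, 19+0) = 26
r[5] = max(3+26, 13+16, 9+13, 19+3, 20+0) = 29
r[6] = max(3+29, 13+26, 9+16, 19+13, 20+3, 25+0) = 39
One optimal cutting: 2 + 2 + 2 → $13 + $13 + $13 = $39.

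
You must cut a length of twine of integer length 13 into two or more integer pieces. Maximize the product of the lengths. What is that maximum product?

108

Let m[k] be the best product for length k (with at least one cut). For each first piece i, the rest contributes max(k−i, m[k−i]).
m[2] = 1·max(1,0) = 1·1 = 1
m[3] = 1·max(2,1) = 1·2 = 2
m[4] = 2·max(2,1) = 2·2 = 4
m[5] = 2·max(3,2) = 2·3 = 6
m[6] = 3·max(3,2) = 3·3 = 9
m[7] = 2·max(5,6) = 2·6 = 12
m[8] = 2·max(6,9) = 2·9 = 18
m[9] = 3·max(6,9) = 3·9 = 27
m[10] = 2·max(8,18) = 2·18 = 36
m[11] = 2·max(9,27) = 2·27 = 54
m[12] = 3·max(9,27) = 3·27 = 81
m[13] = 2·max(11,54) = 2·54 = 108
One optimal split: 3 + 3 + 3 + 2 + 2; product 3·3·3·2·2 = 108.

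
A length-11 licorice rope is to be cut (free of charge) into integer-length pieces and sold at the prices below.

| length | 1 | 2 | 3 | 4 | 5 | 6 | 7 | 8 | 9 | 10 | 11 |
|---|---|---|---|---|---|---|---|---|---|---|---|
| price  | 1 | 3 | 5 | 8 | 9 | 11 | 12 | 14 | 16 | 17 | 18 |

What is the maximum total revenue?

Let R[k] be the best obtainable value from length k. For each k, try every first piece i and keep the best of price[i] + R[k−i].
R[1] = 1
R[2] = 3
R[3] = 5
R[4] = 8
R[5] = 9  (first piece 1, then R[4]=8)
R[6] = 11  (first piece 2, then R[4]=8)
R[7] = 13  (first piece 3, then R[4]=8)
R[8] = 16  (first piece 4, then R[4]=8)
R[9] = 17  (first piece 1, then R[8]=16)
R[10] = 19  (first piece 2, then R[8]=16)
R[11] = 21  (first piece 3, then R[8]=16)
One optimal cutting: 4 + 4 + 3 → ¢8 + ¢8 + ¢5 = ¢21.

21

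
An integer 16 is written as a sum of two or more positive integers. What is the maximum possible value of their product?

Define prod[k] = max over 1≤i<k of i · max(k−i, prod[k−i]); the inner max lets the remainder stay uncut if that's better.
Small cases: prod[2]=1, prod[3]=2, prod[4]=4, prod[5]=6, prod[6]=9, prod[7]=12, prod[8]=18, prod[9]=27.
prod[10] = max(1×27, 2×18, 3×12, …, 8×2, 9×1) = 36
prod[11] = max(1×36, 2×27, 3×18, …, 9×2, 10×1) = 54
prod[12] = max(1×54, 2×36, 3×27, …, 10×2, 11×1) = 81
prod[13] = max(1×81, 2×54, 3×36, …, 11×2, 12×1) = 108
prod[14] = max(1×108, 2×81, 3×54, …, 12×2, 13×1) = 162
prod[15] = max(1×162, 2×108, 3×81, …, 13×2, 14×1) = 243
prod[16] = max(1×243, 2×162, 3×108, …, 14×2, 15×1) = 324
One optimal split: 3 + 3 + 3 + 3 + 2 + 2; product 3×3×3×3×2×2 = 324.

324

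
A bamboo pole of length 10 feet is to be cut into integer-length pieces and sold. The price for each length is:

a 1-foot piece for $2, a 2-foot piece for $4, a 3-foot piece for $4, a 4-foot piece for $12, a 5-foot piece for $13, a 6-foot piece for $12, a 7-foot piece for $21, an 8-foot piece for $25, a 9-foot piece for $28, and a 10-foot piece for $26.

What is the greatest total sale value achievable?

30

Consider every possible first cut. r[k] is the best of p[i]+r[k−i] over all sellable i≤k.
r[1] = 2
r[2] = max(2+2, 4+0) = 4
r[3] = max(2+4, 4+2, 4+0) = 6
r[4] = max(2+6, 4+4, 4+2, 12+0) = 12
r[5] = max(2+12, 4+6, 4+4, 12+2, 13+0) = 14
r[6] = max(2+14, 4+12, 4+6, 12+4, 13+2, 12+0) = 16
r[7] = max(2+16, 4+14, 4+12, …, 12+2, 21+0) = 21
r[8] = max(2+21, 4+16, 4+14, …, 21+2, 25+0) = 25
r[9] = max(2+25, 4+21, 4+16, …, 25+2, 28+0) = 28
r[10] = max(2+28, 4+25, 4+21, …, 28+2, 26+0) = 30
One optimal cutting: 9 + 1 → $28 + $2 = $30.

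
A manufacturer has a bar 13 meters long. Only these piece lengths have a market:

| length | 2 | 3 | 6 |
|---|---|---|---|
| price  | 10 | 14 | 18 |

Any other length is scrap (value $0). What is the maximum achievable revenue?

64

Let r[k] be the best obtainable value from length k. For each k, try every first piece i and keep the best of price[i] + r[k−i].
r[1] = 0
r[2] = 10
r[3] = max(10+0, 14+0) = 14
r[4] = max(10+10, 14+0) = 20
r[5] = max(10+14, 14+10) = 24
r[6] = max(10+20, 14+14, 18+0) = 30
r[7] = max(10+24, 14+20, 18+0) = 34
r[8] = max(10+30, 14+24, 18+10) = 40
r[9] = max(10+34, 14+30, 18+14) = 44
r[10] = max(10+40, 14+34, 18+20) = 50
r[11] = max(10+44, 14+40, 18+24) = 54
r[12] = max(10+50, 14+44, 18+30) = 60
r[13] = max(10+54, 14+50, 18+34) = 64
One optimal cutting: 3 + 2 + 2 + 2 + 2 + 2 → $64.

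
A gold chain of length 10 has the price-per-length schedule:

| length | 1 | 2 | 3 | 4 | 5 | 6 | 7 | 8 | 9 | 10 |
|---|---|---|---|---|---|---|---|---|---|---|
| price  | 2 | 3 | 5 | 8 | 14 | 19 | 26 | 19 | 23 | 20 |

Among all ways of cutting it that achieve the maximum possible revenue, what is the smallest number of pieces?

4

Build r[k] bottom-up: r[k] = max over allowed piece i of (p[i] + r[k−i]).
r[1] = 2
r[2] = 4  (first piece 1, then r[1]=2)
r[3] = 6  (first piece 1, then r[2]=4)
r[4] = 8  (first piece 1, then r[3]=6)
r[5] = 14
r[6] = 19
r[7] = 26
r[8] = 28  (first piece 1, then r[7]=26)
r[9] = 30  (first piece 1, then r[8]=28)
r[10] = 32  (first piece 1, then r[9]=30)
Maximum revenue is $32.
Now minimize piece count subject to staying optimal: for each k, pieces[k] = 1 + min over i with p[i]+r[k−i]=r[k] of pieces[k−i].
pieces[7] = 1
pieces[8] = 2
pieces[9] = 3
pieces[10] = 4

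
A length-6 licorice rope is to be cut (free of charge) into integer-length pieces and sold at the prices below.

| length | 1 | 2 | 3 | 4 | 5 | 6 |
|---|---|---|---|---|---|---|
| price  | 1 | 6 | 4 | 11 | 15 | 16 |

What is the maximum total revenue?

18

Build v[k] bottom-up: v[k] = max over allowed piece i of (p[i] + v[k−i]).
v[1] = 1
v[2] = max(1+1, 6+0) = 6
v[3] = max(1+6, 6+1, 4+0) = 7
v[4] = max(1+7, 6+6, 4+1, 11+0) = 12
v[5] = max(1+12, 6+7, 4+6, 11+1, 15+0) = 15
v[6] = max(1+15, 6+12, 4+7, 11+6, 15+1, 16+0) = 18
One optimal cutting: 2 + 2 + 2 → ¢6 + ¢6 + ¢6 = ¢18.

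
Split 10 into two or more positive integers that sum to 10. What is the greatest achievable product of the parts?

Let f[k] be the best product for length k (with at least one cut). For each first piece i, the rest contributes max(k−i, f[k−i]).
f[2] = 1*max(1,0) = 1*1 = 1
f[3] = max(1*2, 2*1) = 2
f[4] = max(1*3, 2*2, 3*1) = 4
f[5] = max(1*4, 2*3, 3*2, 4*1) = 6
f[6] = max(1*6, 2*4, 3*3, 4*2, 5*1) = 9
f[7] = max(1*9, 2*6, 3*4, 4*3, 5*2, 6*1) = 12
f[8] = max(1*12, 2*9, 3*6, …, 6*2, 7*1) = 18
f[9] = max(1*18, 2*12, 3*9, …, 7*2, 8*1) = 27
f[10] = max(1*27, 2*18, 3*12, …, 8*2, 9*1) = 36
One optimal split: 3 + 3 + 2 + 2; product 3*3*2*2 = 36.

36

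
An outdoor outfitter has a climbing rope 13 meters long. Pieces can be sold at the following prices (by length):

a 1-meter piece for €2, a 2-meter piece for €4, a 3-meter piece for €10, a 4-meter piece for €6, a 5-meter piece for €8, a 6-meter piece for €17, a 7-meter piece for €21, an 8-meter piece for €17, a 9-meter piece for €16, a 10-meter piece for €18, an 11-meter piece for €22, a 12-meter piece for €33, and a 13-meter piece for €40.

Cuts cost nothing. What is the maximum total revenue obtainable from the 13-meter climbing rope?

42

Consider every possible first cut. r[k] is the best of p[i]+r[k−i] over all sellable i≤k.
r[1] = 2
r[2] = max(2+2, 4+0) = 4
r[3] = max(2+4, 4+2, 10+0) = 10
r[4] = max(2+10, 4+4, 10+2, 6+0) = 12
r[5] = max(2+12, 4+10, 10+4, 6+2, 8+0) = 14
r[6] = max(2+14, 4+12, 10+10, 6+4, 8+2, 17+0) = 20
r[7] = max(2+20, 4+14, 10+12, …, 17+2, 21+0) = 22
r[8] = max(2+22, 4+20, 10+14, …, 21+2, 17+0) = 24
r[9] = max(2+24, 4+22, 10+20, …, 17+2, 16+0) = 30
r[10] = max(2+30, 4+24, 10+22, …, 16+2, 18+0) = 32
r[11] = max(2+32, 4+30, 10+24, …, 18+2, 22+0) = 34
r[12] = max(2+34, 4+32, 10+30, …, 22+2, 33+0) = 40
r[13] = max(2+40, 4+34, 10+32, …, 33+2, 40+0) = 42
One optimal cutting: 3 + 3 + 3 + 3 + 1 → €10 + €10 + €10 + €10 + €2 = €42.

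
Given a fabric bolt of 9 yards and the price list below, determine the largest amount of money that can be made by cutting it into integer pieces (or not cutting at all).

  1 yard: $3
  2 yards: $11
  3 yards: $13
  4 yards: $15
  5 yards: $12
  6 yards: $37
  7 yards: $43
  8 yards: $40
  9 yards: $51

54

Consider every possible first cut. R[k] is the best of p[i]+R[k−i] over all sellable i≤k.
R[1] = 3
R[2] = 11
R[3] = 14  (first piece 1, then R[2]=11)
R[4] = 22  (first piece 2, then R[2]=11)
R[5] = 25  (first piece 1, then R[4]=22)
R[6] = 37
R[7] = 43
R[8] = 48  (first piece 2, then R[6]=37)
R[9] = 54  (first piece 2, then R[7]=43)
One optimal cutting: 7 + 2 → $43 + $11 = $54.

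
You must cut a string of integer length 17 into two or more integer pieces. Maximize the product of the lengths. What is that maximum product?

Define g[k] = max over 1≤i<k of i · max(k−i, g[k−i]); the inner max lets the remainder stay uncut if that's better.
g[2] = 1*max(1,0) = 1*1 = 1
g[3] = 1*max(2,1) = 1*2 = 2
g[4] = 2*max(2,1) = 2*2 = 4
g[5] = 2*max(3,2) = 2*3 = 6
g[6] = 3*max(3,2) = 3*3 = 9
g[7] = 2*max(5,6) = 2*6 = 12
g[8] = 2*max(6,9) = 2*9 = 18
g[9] = 3*max(6,9) = 3*9 = 27
g[10] = 2*max(8,18) = 2*18 = 36
g[11] = 2*max(9,27) = 2*27 = 54
g[12] = 3*max(9,27) = 3*27 = 81
g[13] = 2*max(11,54) = 2*54 = 108
g[14] = 2*max(12,81) = 2*81 = 162
g[15] = 3*max(12,81) = 3*81 = 243
g[16] = 2*max(14,162) = 2*162 = 324
g[17] = 2*max(15,243) = 2*243 = 486
One optimal split: 3 + 3 + 3 + 3 + 3 + 2; product 3*3*3*3*3*2 = 486.

486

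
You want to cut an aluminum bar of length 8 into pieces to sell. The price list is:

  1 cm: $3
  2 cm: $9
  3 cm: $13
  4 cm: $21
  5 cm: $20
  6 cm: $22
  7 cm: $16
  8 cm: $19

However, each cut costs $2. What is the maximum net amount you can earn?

40

Let v[k] be the best obtainable value from length k. For each k, try every first piece i and keep the best of price[i] + v[k−i] minus the 2 cut fee when i<k.
v[1] = 3
v[2] = 9
v[3] = 13
v[4] = 21
v[5] = 22  (first piece 1, then v[4]=21)
v[6] = 28  (first piece 2, then v[4]=21)
v[7] = 32  (first piece 3, then v[4]=21)
v[8] = 40  (first piece 4, then v[4]=21)
One optimal plan: pieces 4 + 4 (1 cut) → $42 − $2 = $40.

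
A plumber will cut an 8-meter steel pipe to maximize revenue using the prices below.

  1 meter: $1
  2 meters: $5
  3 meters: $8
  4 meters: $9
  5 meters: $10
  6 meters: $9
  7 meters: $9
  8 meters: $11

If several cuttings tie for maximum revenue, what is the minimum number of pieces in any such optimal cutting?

3

Build r[k] bottom-up: r[k] = max over allowed piece i of (p[i] + r[k−i]).
r[1] = 1
r[2] = 5
r[3] = 8
r[4] = 10  (first piece 2, then r[2]=5)
r[5] = 13  (first piece 2, then r[3]=8)
r[6] = 16  (first piece 3, then r[3]=8)
r[7] = 18  (first piece 2, then r[5]=13)
r[8] = 21  (first piece 2, then r[6]=16)
Maximum revenue is $21.
Now minimize piece count subject to staying optimal: for each k, pieces[k] = 1 + min over i with p[i]+r[k−i]=r[k] of pieces[k−i].
pieces[5] = 2
pieces[6] = 2
pieces[7] = 3
pieces[8] = 3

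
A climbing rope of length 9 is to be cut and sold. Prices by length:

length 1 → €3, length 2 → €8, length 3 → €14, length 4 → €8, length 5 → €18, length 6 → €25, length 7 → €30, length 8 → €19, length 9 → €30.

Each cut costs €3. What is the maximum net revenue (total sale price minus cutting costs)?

Build net[k] bottom-up: net[k] = max over allowed piece i of (p[i] + net[k−i]) − 3 per cut.
net[1] = 3
net[2] = 8
net[3] = 14
net[4] = 14  (first piece 1, then net[3]=14)
net[5] = 19  (first piece 2, then net[3]=14)
net[6] = 25  (first piece 3, then net[3]=14)
net[7] = 30
net[8] = 30  (first piece 1, then net[7]=30)
net[9] = 36  (first piece 3, then net[6]=25)
One optimal plan: pieces 3 + 3 + 3 (2 cuts) → €42 − €6 = €36.

36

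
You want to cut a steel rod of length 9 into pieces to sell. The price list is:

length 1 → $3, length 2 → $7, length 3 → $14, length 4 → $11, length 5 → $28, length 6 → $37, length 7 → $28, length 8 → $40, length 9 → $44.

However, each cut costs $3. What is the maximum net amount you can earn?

48

Consider every possible first cut. v[k] is the best of p[i]+v[k−i] over all sellable i≤k, charging 3 whenever i<k.
v[1] = 3
v[2] = 7
v[3] = 14
v[4] = 14  (first piece 1, then v[3]=14)
v[5] = 28
v[6] = 37
v[7] = 37  (first piece 1, then v[6]=37)
v[8] = 41  (first piece 2, then v[6]=37)
v[9] = 48  (first piece 3, then v[6]=37)
One optimal plan: pieces 6 + 3 (1 cut) → $51 − $3 = $48.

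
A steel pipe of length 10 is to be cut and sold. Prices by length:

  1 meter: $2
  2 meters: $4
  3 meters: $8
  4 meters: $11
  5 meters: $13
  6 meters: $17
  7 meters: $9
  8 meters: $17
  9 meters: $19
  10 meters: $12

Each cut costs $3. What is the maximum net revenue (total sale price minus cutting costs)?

Let r[k] be the best obtainable value from length k. For each k, try every first piece i and keep the best of price[i] + r[k−i] minus the 3 cut fee when i<k.
r[1] = 2
r[2] = 4
r[3] = 8
r[4] = 11
r[5] = 13
r[6] = 17
r[7] = 16  (first piece 1, then r[6]=17)
r[8] = 19  (first piece 4, then r[4]=11)
r[9] = 22  (first piece 3, then r[6]=17)
r[10] = 25  (first piece 4, then r[6]=17)
One optimal plan: pieces 6 + 4 (1 cut) → $28 − $3 = $25.

25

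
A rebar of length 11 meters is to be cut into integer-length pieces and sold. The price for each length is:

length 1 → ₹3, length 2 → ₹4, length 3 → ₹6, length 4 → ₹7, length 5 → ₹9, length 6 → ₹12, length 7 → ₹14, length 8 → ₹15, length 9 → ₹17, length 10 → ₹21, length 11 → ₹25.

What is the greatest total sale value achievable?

Let best[k] be the best obtainable value from length k. For each k, try every first piece i and keep the best of price[i] + best[k−i].
best[1] = 3
best[2] = max(3+3, 4+0) = 6
best[3] = max(3+6, 4+3, 6+0) = 9
best[4] = max(3+9, 4+6, 6+3, 7+0) = 12
best[5] = max(3+12, 4+9, 6+6, 7+3, 9+0) = 15
best[6] = max(3+15, 4+12, 6+9, 7+6, 9+3, 12+0) = 18
best[7] = max(3+18, 4+15, 6+12, …, 12+3, 14+0) = 21
best[8] = max(3+21, 4+18, 6+15, …, 14+3, 15+0) = 24
best[9] = max(3+24, 4+21, 6+18, …, 15+3, 17+0) = 27
best[10] = max(3+27, 4+24, 6+21, …, 17+3, 21+0) = 30
best[11] = max(3+30, 4+27, 6+24, …, 21+3, 25+0) = 33
One optimal cutting: 1 + 1 + 1 + 1 + 1 + 1 + 1 + 1 + 1 + 1 + 1 → ₹3 + ₹3 + ₹3 + ₹3 + ₹3 + ₹3 + ₹3 + ₹3 + ₹3 + ₹3 + ₹3 = ₹33.

33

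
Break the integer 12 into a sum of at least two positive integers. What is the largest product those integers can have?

81

Fill m[k] for k=2..12: at each k try every first piece i and multiply by the better of (k−i) uncut or m[k−i].
Small cases: m[2]=1, m[3]=2, m[4]=4, m[5]=6, m[6]=9, m[7]=12.
m[8] = 2×max(6,9) = 2×9 = 18
m[9] = 3×max(6,9) = 3×9 = 27
m[10] = 2×max(8,18) = 2×18 = 36
m[11] = 2×max(9,27) = 2×27 = 54
m[12] = 3×max(9,27) = 3×27 = 81
One optimal split: 3 + 3 + 3 + 3; product 3×3×3×3 = 81.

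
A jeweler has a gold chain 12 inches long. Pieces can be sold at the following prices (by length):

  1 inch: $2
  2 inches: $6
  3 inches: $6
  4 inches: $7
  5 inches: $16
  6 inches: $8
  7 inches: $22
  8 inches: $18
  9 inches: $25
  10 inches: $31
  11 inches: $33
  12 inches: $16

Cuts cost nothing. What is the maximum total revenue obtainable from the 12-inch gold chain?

Build v[k] bottom-up: v[k] = max over allowed piece i of (p[i] + v[k−i]).
v[1] = 2
v[2] = 6
v[3] = 8  (first piece 1, then v[2]=6)
v[4] = 12  (first piece 2, then v[2]=6)
v[5] = 16
v[6] = 18  (first piece 1, then v[5]=16)
v[7] = 22  (first piece 2, then v[5]=16)
v[8] = 24  (first piece 1, then v[7]=22)
v[9] = 28  (first piece 2, then v[7]=22)
v[10] = 32  (first piece 5, then v[5]=16)
v[11] = 34  (first piece 1, then v[10]=32)
v[12] = 38  (first piece 2, then v[10]=32)
One optimal cutting: 5 + 5 + 2 → $16 + $16 + $6 = $38.

38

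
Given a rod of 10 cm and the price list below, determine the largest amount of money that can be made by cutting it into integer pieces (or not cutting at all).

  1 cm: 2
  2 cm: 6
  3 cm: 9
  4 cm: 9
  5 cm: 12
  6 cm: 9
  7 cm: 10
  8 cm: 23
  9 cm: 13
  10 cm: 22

Build best[k] bottom-up: best[k] = max over allowed piece i of (p[i] + best[k−i]).
best[1] = 2
best[2] = max(2+2, 6+0) = 6
best[3] = max(2+6, 6+2, 9+0) = 9
best[4] = max(2+9, 6+6, 9+2, 9+0) = 12
best[5] = max(2+12, 6+9, 9+6, 9+2, 12+0) = 15
best[6] = max(2+15, 6+12, 9+9, 9+6, 12+2, 9+0) = 18
best[7] = max(2+18, 6+15, 9+12, …, 9+2, 10+0) = 21
best[8] = max(2+21, 6+18, 9+15, …, 10+2, 23+0) = 24
best[9] = max(2+24, 6+21, 9+18, …, 23+2, 13+0) = 27
best[10] = max(2+27, 6+24, 9+21, …, 13+2, 22+0) = 30
One optimal cutting: 2 + 2 + 2 + 2 + 2 → 6 + 6 + 6 + 6 + 6 = 30.

30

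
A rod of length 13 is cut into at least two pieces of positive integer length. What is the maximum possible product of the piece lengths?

108

Let g[k] be the best product for length k (with at least one cut). For each first piece i, the rest contributes max(k−i, g[k−i]).
Small cases: g[2]=1, g[3]=2, g[4]=4, g[5]=6.
g[6] = max(1×6, 2×4, 3×3, 4×2, 5×1) = 9
g[7] = max(1×9, 2×6, 3×4, 4×3, 5×2, 6×1) = 12
g[8] = max(1×12, 2×9, 3×6, …, 6×2, 7×1) = 18
g[9] = max(1×18, 2×12, 3×9, …, 7×2, 8×1) = 27
g[10] = max(1×27, 2×18, 3×12, …, 8×2, 9×1) = 36
g[11] = max(1×36, 2×27, 3×18, …, 9×2, 10×1) = 54
g[12] = max(1×54, 2×36, 3×27, …, 10×2, 11×1) = 81
g[13] = max(1×81, 2×54, 3×36, …, 11×2, 12×1) = 108
One optimal split: 3 + 3 + 3 + 2 + 2; product 3×3×3×2×2 = 108.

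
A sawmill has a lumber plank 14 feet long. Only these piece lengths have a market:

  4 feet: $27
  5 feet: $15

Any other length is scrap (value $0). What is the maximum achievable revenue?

81

Consider every possible first cut. r[k] is the best of p[i]+r[k−i] over all sellable i≤k.
r[1] = 0
r[2] = 0
r[3] = 0
r[4] = 27
r[5] = 27
r[6] = 27
r[7] = 27
r[8] = 54  (first piece 4, then r[4]=27)
r[9] = 54
r[10] = 54
r[11] = 54
r[12] = 81  (first piece 4, then r[8]=54)
r[13] = 81
r[14] = 81
One optimal cutting: pieces 4 + 4 + 4 with 2 feet of scrap → $81.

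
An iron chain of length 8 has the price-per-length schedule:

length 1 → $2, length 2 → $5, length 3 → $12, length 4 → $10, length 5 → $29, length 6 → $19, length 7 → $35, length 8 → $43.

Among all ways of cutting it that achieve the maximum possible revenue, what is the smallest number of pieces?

1

Consider every possible first cut. r[k] is the best of p[i]+r[k−i] over all sellable i≤k.
r[1] = 2
r[2] = max(2+2, 5+0) = 5
r[3] = max(2+5, 5+2, 12+0) = 12
r[4] = max(2+12, 5+5, 12+2, 10+0) = 14
r[5] = max(2+14, 5+12, 12+5, 10+2, 29+0) = 29
r[6] = max(2+29, 5+14, 12+12, 10+5, 29+2, 19+0) = 31
r[7] = max(2+31, 5+29, 12+14, …, 19+2, 35+0) = 35
r[8] = max(2+35, 5+31, 12+29, …, 35+2, 43+0) = 43
Maximum revenue is $43.
Now minimize piece count subject to staying optimal: for each k, pieces[k] = 1 + min over i with p[i]+r[k−i]=r[k] of pieces[k−i].
pieces[5] = 1
pieces[6] = 2
pieces[7] = 1
pieces[8] = 1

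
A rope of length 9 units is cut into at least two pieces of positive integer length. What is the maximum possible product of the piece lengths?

27

Fill g[k] for k=2..9: at each k try every first piece i and multiply by the better of (k−i) uncut or g[k−i].
g[2] = 1*max(1,0) = 1*1 = 1
g[3] = 1*max(2,1) = 1*2 = 2
g[4] = 2*max(2,1) = 2*2 = 4
g[5] = 2*max(3,2) = 2*3 = 6
g[6] = 3*max(3,2) = 3*3 = 9
g[7] = 2*max(5,6) = 2*6 = 12
g[8] = 2*max(6,9) = 2*9 = 18
g[9] = 3*max(6,9) = 3*9 = 27
One optimal split: 3 + 3 + 3; product 3*3*3 = 27.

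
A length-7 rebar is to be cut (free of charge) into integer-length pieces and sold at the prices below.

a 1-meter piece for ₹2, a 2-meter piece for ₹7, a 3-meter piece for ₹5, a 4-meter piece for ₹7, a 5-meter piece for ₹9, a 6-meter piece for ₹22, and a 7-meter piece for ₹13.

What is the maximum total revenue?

24

Build r[k] bottom-up: r[k] = max over allowed piece i of (p[i] + r[k−i]).
r[1] = 2
r[2] = max(2+2, 7+0) = 7
r[3] = max(2+7, 7+2, 5+0) = 9
r[4] = max(2+9, 7+7, 5+2, 7+0) = 14
r[5] = max(2+14, 7+9, 5+7, 7+2, 9+0) = 16
r[6] = max(2+16, 7+14, 5+9, 7+7, 9+2, 22+0) = 22
r[7] = max(2+22, 7+16, 5+14, …, 22+2, 13+0) = 24
One optimal cutting: 6 + 1 → ₹22 + ₹2 = ₹24.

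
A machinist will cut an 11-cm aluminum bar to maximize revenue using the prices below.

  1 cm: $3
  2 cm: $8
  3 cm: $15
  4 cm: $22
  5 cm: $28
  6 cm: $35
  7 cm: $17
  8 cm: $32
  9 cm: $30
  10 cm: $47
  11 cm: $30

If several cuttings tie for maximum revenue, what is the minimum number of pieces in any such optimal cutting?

2

Build r[k] bottom-up: r[k] = max over allowed piece i of (p[i] + r[k−i]).
r[1] = 3
r[2] = max(3+3, 8+0) = 8
r[3] = max(3+8, 8+3, 15+0) = 15
r[4] = max(3+15, 8+8, 15+3, 22+0) = 22
r[5] = max(3+22, 8+15, 15+8, 22+3, 28+0) = 28
r[6] = max(3+28, 8+22, 15+15, 22+8, 28+3, 35+0) = 35
r[7] = max(3+35, 8+28, 15+22, …, 35+3, 17+0) = 38
r[8] = max(3+38, 8+35, 15+28, …, 17+3, 32+0) = 44
r[9] = max(3+44, 8+38, 15+35, …, 32+3, 30+0) = 50
r[10] = max(3+50, 8+44, 15+38, …, 30+3, 47+0) = 57
r[11] = max(3+57, 8+50, 15+44, …, 47+3, 30+0) = 63
Maximum revenue is $63.
Now minimize piece count subject to staying optimal: for each k, pieces[k] = 1 + min over i with p[i]+r[k−i]=r[k] of pieces[k−i].
pieces[8] = 2
pieces[9] = 2
pieces[10] = 2
pieces[11] = 2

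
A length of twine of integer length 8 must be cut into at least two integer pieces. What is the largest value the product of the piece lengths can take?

18

Define f[k] = max over 1≤i<k of i · max(k−i, f[k−i]); the inner max lets the remainder stay uncut if that's better.
f[2] = 1·max(1,0) = 1·1 = 1
f[3] = max(1·2, 2·1) = 2
f[4] = max(1·3, 2·2, 3·1) = 4
f[5] = max(1·4, 2·3, 3·2, 4·1) = 6
f[6] = max(1·6, 2·4, 3·3, 4·2, 5·1) = 9
f[7] = max(1·9, 2·6, 3·4, 4·3, 5·2, 6·1) = 12
f[8] = max(1·12, 2·9, 3·6, …, 6·2, 7·1) = 18
One optimal split: 3 + 3 + 2; product 3·3·2 = 18.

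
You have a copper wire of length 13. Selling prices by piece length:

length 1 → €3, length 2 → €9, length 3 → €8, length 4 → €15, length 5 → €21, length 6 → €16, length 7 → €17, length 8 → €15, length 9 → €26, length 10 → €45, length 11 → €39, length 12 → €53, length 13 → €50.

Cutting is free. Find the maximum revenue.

57

Consider every possible first cut. r[k] is the best of p[i]+r[k−i] over all sellable i≤k.
r[1] = 3
r[2] = 9
r[3] = 12  (first piece 1, then r[2]=9)
r[4] = 18  (first piece 2, then r[2]=9)
r[5] = 21  (first piece 1, then r[4]=18)
r[6] = 27  (first piece 2, then r[4]=18)
r[7] = 30  (first piece 1, then r[6]=27)
r[8] = 36  (first piece 2, then r[6]=27)
r[9] = 39  (first piece 1, then r[8]=36)
r[10] = 45  (first piece 2, then r[8]=36)
r[11] = 48  (first piece 1, then r[10]=45)
r[12] = 54  (first piece 2, then r[10]=45)
r[13] = 57  (first piece 1, then r[12]=54)
One optimal cutting: 2 + 2 + 2 + 2 + 2 + 2 + 1 → €9 + €9 + €9 + €9 + €9 + €9 + €3 = €57.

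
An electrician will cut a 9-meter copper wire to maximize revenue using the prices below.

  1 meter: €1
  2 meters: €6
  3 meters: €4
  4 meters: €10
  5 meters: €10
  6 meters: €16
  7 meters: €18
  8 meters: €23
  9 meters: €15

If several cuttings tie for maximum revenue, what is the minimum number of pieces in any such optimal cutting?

Consider every possible first cut. r[k] is the best of p[i]+r[k−i] over all sellable i≤k.
r[1] = 1
r[2] = max(1+1, 6+0) = 6
r[3] = max(1+6, 6+1, 4+0) = 7
r[4] = max(1+7, 6+6, 4+1, 10+0) = 12
r[5] = max(1+12, 6+7, 4+6, 10+1, 10+0) = 13
r[6] = max(1+13, 6+12, 4+7, 10+6, 10+1, 16+0) = 18
r[7] = max(1+18, 6+13, 4+12, …, 16+1, 18+0) = 19
r[8] = max(1+19, 6+18, 4+13, …, 18+1, 23+0) = 24
r[9] = max(1+24, 6+19, 4+18, …, 23+1, 15+0) = 25
Maximum revenue is €25.
Now minimize piece count subject to staying optimal: for each k, pieces[k] = 1 + min over i with p[i]+r[k−i]=r[k] of pieces[k−i].
pieces[6] = 3
pieces[7] = 4
pieces[8] = 4
pieces[9] = 5

5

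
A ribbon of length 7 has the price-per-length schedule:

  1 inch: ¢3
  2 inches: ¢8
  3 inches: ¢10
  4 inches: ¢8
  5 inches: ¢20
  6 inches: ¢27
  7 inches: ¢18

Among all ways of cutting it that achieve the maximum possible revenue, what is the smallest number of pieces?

2

Let r[k] be the best obtainable value from length k. For each k, try every first piece i and keep the best of price[i] + r[k−i].
r[1] = 3
r[2] = 8
r[3] = 11  (first piece 1, then r[2]=8)
r[4] = 16  (first piece 2, then r[2]=8)
r[5] = 20
r[6] = 27
r[7] = 30  (first piece 1, then r[6]=27)
Maximum revenue is ¢30.
Now minimize piece count subject to staying optimal: for each k, pieces[k] = 1 + min over i with p[i]+r[k−i]=r[k] of pieces[k−i].
pieces[4] = 2
pieces[5] = 1
pieces[6] = 1
pieces[7] = 2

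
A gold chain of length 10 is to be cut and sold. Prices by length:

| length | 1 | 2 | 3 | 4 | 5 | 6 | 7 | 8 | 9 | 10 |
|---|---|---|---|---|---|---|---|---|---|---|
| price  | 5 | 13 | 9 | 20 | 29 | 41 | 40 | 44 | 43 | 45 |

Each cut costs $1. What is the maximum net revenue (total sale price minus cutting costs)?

Consider every possible first cut. net[k] is the best of p[i]+net[k−i] over all sellable i≤k, charging 1 whenever i<k.
net[1] = 5
net[2] = max(5+5-1, 13+0) = 13
net[3] = max(5+13-1, 13+5-1, 9+0) = 17
net[4] = max(5+17-1, 13+13-1, 9+5-1, 20+0) = 25
net[5] = max(5+25-1, 13+17-1, 9+13-1, 20+5-1, 29+0) = 29
net[6] = max(5+29-1, 13+25-1, 9+17-1, 20+13-1, 29+5-1, 41+0) = 41
net[7] = max(5+41-1, 13+29-1, 9+25-1, …, 41+5-1, 40+0) = 45
net[8] = max(5+45-1, 13+41-1, 9+29-1, …, 40+5-1, 44+0) = 53
net[9] = max(5+53-1, 13+45-1, 9+41-1, …, 44+5-1, 43+0) = 57
net[10] = max(5+57-1, 13+53-1, 9+45-1, …, 43+5-1, 45+0) = 65
One optimal plan: pieces 6 + 2 + 2 (2 cuts) → $67 − $2 = $65.

65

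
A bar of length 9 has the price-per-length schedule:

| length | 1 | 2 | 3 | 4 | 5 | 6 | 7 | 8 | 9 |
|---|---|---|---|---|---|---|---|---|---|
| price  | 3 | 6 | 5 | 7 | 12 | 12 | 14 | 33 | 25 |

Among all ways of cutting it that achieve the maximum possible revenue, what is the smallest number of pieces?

2

Consider every possible first cut. r[k] is the best of p[i]+r[k−i] over all sellable i≤k.
r[1] = 3
r[2] = max(3+3, 6+0) = 6
r[3] = max(3+6, 6+3, 5+0) = 9
r[4] = max(3+9, 6+6, 5+3, 7+0) = 12
r[5] = max(3+12, 6+9, 5+6, 7+3, 12+0) = 15
r[6] = max(3+15, 6+12, 5+9, 7+6, 12+3, 12+0) = 18
r[7] = max(3+18, 6+15, 5+12, …, 12+3, 14+0) = 21
r[8] = max(3+21, 6+18, 5+15, …, 14+3, 33+0) = 33
r[9] = max(3+33, 6+21, 5+18, …, 33+3, 25+0) = 36
Maximum revenue is $36.
Now minimize piece count subject to staying optimal: for each k, pieces[k] = 1 + min over i with p[i]+r[k−i]=r[k] of pieces[k−i].
pieces[6] = 3
pieces[7] = 4
pieces[8] = 1
pieces[9] = 2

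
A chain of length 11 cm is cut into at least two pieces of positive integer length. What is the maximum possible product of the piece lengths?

Fill f[k] for k=2..11: at each k try every first piece i and multiply by the better of (k−i) uncut or f[k−i].
f[2] = 1·max(1,0) = 1·1 = 1
f[3] = max(1·2, 2·1) = 2
f[4] = max(1·3, 2·2, 3·1) = 4
f[5] = max(1·4, 2·3, 3·2, 4·1) = 6
f[6] = max(1·6, 2·4, 3·3, 4·2, 5·1) = 9
f[7] = max(1·9, 2·6, 3·4, 4·3, 5·2, 6·1) = 12
f[8] = max(1·12, 2·9, 3·6, …, 6·2, 7·1) = 18
f[9] = max(1·18, 2·12, 3·9, …, 7·2, 8·1) = 27
f[10] = max(1·27, 2·18, 3·12, …, 8·2, 9·1) = 36
f[11] = max(1·36, 2·27, 3·18, …, 9·2, 10·1) = 54
One optimal split: 3 + 3 + 3 + 2; product 3·3·3·2 = 54.

54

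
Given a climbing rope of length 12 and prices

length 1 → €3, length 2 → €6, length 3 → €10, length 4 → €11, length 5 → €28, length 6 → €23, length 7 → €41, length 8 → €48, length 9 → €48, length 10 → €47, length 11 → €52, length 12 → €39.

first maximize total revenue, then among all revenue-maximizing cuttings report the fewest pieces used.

Consider every possible first cut. r[k] is the best of p[i]+r[k−i] over all sellable i≤k.
r[1] = 3
r[2] = max(3+3, 6+0) = 6
r[3] = max(3+6, 6+3, 10+0) = 10
r[4] = max(3+10, 6+6, 10+3, 11+0) = 13
r[5] = max(3+13, 6+10, 10+6, 11+3, 28+0) = 28
r[6] = max(3+28, 6+13, 10+10, 11+6, 28+3, 23+0) = 31
r[7] = max(3+31, 6+28, 10+13, …, 23+3, 41+0) = 41
r[8] = max(3+41, 6+31, 10+28, …, 41+3, 48+0) = 48
r[9] = max(3+48, 6+41, 10+31, …, 48+3, 48+0) = 51
r[10] = max(3+51, 6+48, 10+41, …, 48+3, 47+0) = 56
r[11] = max(3+56, 6+51, 10+48, …, 47+3, 52+0) = 59
r[12] = max(3+59, 6+56, 10+51, …, 52+3, 39+0) = 69
Maximum revenue is €69.
Now minimize piece count subject to staying optimal: for each k, pieces[k] = 1 + min over i with p[i]+r[k−i]=r[k] of pieces[k−i].
pieces[9] = 2
pieces[10] = 2
pieces[11] = 3
pieces[12] = 2

2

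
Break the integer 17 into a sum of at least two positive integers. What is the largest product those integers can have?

486

Fill m[k] for k=2..17: at each k try every first piece i and multiply by the better of (k−i) uncut or m[k−i].
m[2] = 1·max(1,0) = 1·1 = 1
m[3] = 1·max(2,1) = 1·2 = 2
m[4] = 2·max(2,1) = 2·2 = 4
m[5] = 2·max(3,2) = 2·3 = 6
m[6] = 3·max(3,2) = 3·3 = 9
m[7] = 2·max(5,6) = 2·6 = 12
m[8] = 2·max(6,9) = 2·9 = 18
m[9] = 3·max(6,9) = 3·9 = 27
m[10] = 2·max(8,18) = 2·18 = 36
m[11] = 2·max(9,27) = 2·27 = 54
m[12] = 3·max(9,27) = 3·27 = 81
m[13] = 2·max(11,54) = 2·54 = 108
m[14] = 2·max(12,81) = 2·81 = 162
m[15] = 3·max(12,81) = 3·81 = 243
m[16] = 2·max(14,162) = 2·162 = 324
m[17] = 2·max(15,243) = 2·243 = 486
One optimal split: 3 + 3 + 3 + 3 + 3 + 2; product 3·3·3·3·3·2 = 486.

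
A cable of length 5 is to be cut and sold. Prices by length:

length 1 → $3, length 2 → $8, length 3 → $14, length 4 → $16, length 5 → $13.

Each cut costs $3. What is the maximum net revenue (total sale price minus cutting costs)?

Build v[k] bottom-up: v[k] = max over allowed piece i of (p[i] + v[k−i]) − 3 per cut.
v[1] = 3
v[2] = max(3+3-3, 8+0) = 8
v[3] = max(3+8-3, 8+3-3, 14+0) = 14
v[4] = max(3+14-3, 8+8-3, 14+3-3, 16+0) = 16
v[5] = max(3+16-3, 8+14-3, 14+8-3, 16+3-3, 13+0) = 19
One optimal plan: pieces 3 + 2 (1 cut) → $22 − $3 = $19.

19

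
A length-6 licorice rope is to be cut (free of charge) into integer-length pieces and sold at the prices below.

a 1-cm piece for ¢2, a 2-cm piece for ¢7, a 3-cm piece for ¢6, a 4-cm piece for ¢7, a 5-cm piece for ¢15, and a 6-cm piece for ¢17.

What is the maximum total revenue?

21

Build R[k] bottom-up: R[k] = max over allowed piece i of (p[i] + R[k−i]).
R[1] = 2
R[2] = max(2+2, 7+0) = 7
R[3] = max(2+7, 7+2, 6+0) = 9
R[4] = max(2+9, 7+7, 6+2, 7+0) = 14
R[5] = max(2+14, 7+9, 6+7, 7+2, 15+0) = 16
R[6] = max(2+16, 7+14, 6+9, 7+7, 15+2, 17+0) = 21
One optimal cutting: 2 + 2 + 2 → ¢7 + ¢7 + ¢7 = ¢21.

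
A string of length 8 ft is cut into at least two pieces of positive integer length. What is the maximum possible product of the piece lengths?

18

Define f[k] = max over 1≤i<k of i · max(k−i, f[k−i]); the inner max lets the remainder stay uncut if that's better.
f[2] = 1*max(1,0) = 1*1 = 1
f[3] = 1*max(2,1) = 1*2 = 2
f[4] = 2*max(2,1) = 2*2 = 4
f[5] = 2*max(3,2) = 2*3 = 6
f[6] = 3*max(3,2) = 3*3 = 9
f[7] = 2*max(5,6) = 2*6 = 12
f[8] = 2*max(6,9) = 2*9 = 18
One optimal split: 3 + 3 + 2; product 3*3*2 = 18.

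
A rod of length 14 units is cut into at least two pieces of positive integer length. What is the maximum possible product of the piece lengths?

Let f[k] be the best product for length k (with at least one cut). For each first piece i, the rest contributes max(k−i, f[k−i]).
f[2] = 1*max(1,0) = 1*1 = 1
f[3] = 1*max(2,1) = 1*2 = 2
f[4] = 2*max(2,1) = 2*2 = 4
f[5] = 2*max(3,2) = 2*3 = 6
f[6] = 3*max(3,2) = 3*3 = 9
f[7] = 2*max(5,6) = 2*6 = 12
f[8] = 2*max(6,9) = 2*9 = 18
f[9] = 3*max(6,9) = 3*9 = 27
f[10] = 2*max(8,18) = 2*18 = 36
f[11] = 2*max(9,27) = 2*27 = 54
f[12] = 3*max(9,27) = 3*27 = 81
f[13] = 2*max(11,54) = 2*54 = 108
f[14] = 2*max(12,81) = 2*81 = 162
One optimal split: 3 + 3 + 3 + 3 + 2; product 3*3*3*3*2 = 162.

162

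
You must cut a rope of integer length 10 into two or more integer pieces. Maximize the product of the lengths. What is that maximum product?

36

Fill prod[k] for k=2..10: at each k try every first piece i and multiply by the better of (k−i) uncut or prod[k−i].
prod[2] = 1×max(1,0) = 1×1 = 1
prod[3] = max(1×2, 2×1) = 2
prod[4] = max(1×3, 2×2, 3×1) = 4
prod[5] = max(1×4, 2×3, 3×2, 4×1) = 6
prod[6] = max(1×6, 2×4, 3×3, 4×2, 5×1) = 9
prod[7] = max(1×9, 2×6, 3×4, 4×3, 5×2, 6×1) = 12
prod[8] = max(1×12, 2×9, 3×6, …, 6×2, 7×1) = 18
prod[9] = max(1×18, 2×12, 3×9, …, 7×2, 8×1) = 27
prod[10] = max(1×27, 2×18, 3×12, …, 8×2, 9×1) = 36
One optimal split: 3 + 3 + 2 + 2; product 3×3×2×2 = 36.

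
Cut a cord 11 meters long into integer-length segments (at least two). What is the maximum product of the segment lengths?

Let prod[k] be the best product for length k (with at least one cut). For each first piece i, the rest contributes max(k−i, prod[k−i]).
prod[2] = 1*max(1,0) = 1*1 = 1
prod[3] = 1*max(2,1) = 1*2 = 2
prod[4] = 2*max(2,1) = 2*2 = 4
prod[5] = 2*max(3,2) = 2*3 = 6
prod[6] = 3*max(3,2) = 3*3 = 9
prod[7] = 2*max(5,6) = 2*6 = 12
prod[8] = 2*max(6,9) = 2*9 = 18
prod[9] = 3*max(6,9) = 3*9 = 27
prod[10] = 2*max(8,18) = 2*18 = 36
prod[11] = 2*max(9,27) = 2*27 = 54
One optimal split: 3 + 3 + 3 + 2; product 3*3*3*2 = 54.

54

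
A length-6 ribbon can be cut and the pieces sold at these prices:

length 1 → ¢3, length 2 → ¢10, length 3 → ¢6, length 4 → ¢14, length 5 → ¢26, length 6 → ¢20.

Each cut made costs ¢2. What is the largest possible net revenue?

27

Let r[k] be the best obtainable value from length k. For each k, try every first piece i and keep the best of price[i] + r[k−i] minus the 2 cut fee when i<k.
r[1] = 3
r[2] = max(3+3-2, 10+0) = 10
r[3] = max(3+10-2, 10+3-2, 6+0) = 11
r[4] = max(3+11-2, 10+10-2, 6+3-2, 14+0) = 18
r[5] = max(3+18-2, 10+11-2, 6+10-2, 14+3-2, 26+0) = 26
r[6] = max(3+26-2, 10+18-2, 6+11-2, 14+10-2, 26+3-2, 20+0) = 27
One optimal plan: pieces 5 + 1 (1 cut) → ¢29 − ¢2 = ¢27.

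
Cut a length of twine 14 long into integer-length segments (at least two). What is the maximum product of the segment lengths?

Define prod[k] = max over 1≤i<k of i · max(k−i, prod[k−i]); the inner max lets the remainder stay uncut if that's better.
prod[2] = 1·max(1,0) = 1·1 = 1
prod[3] = 1·max(2,1) = 1·2 = 2
prod[4] = 2·max(2,1) = 2·2 = 4
prod[5] = 2·max(3,2) = 2·3 = 6
prod[6] = 3·max(3,2) = 3·3 = 9
prod[7] = 2·max(5,6) = 2·6 = 12
prod[8] = 2·max(6,9) = 2·9 = 18
prod[9] = 3·max(6,9) = 3·9 = 27
prod[10] = 2·max(8,18) = 2·18 = 36
prod[11] = 2·max(9,27) = 2·27 = 54
prod[12] = 3·max(9,27) = 3·27 = 81
prod[13] = 2·max(11,54) = 2·54 = 108
prod[14] = 2·max(12,81) = 2·81 = 162
One optimal split: 3 + 3 + 3 + 3 + 2; product 3·3·3·3·2 = 162.

162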